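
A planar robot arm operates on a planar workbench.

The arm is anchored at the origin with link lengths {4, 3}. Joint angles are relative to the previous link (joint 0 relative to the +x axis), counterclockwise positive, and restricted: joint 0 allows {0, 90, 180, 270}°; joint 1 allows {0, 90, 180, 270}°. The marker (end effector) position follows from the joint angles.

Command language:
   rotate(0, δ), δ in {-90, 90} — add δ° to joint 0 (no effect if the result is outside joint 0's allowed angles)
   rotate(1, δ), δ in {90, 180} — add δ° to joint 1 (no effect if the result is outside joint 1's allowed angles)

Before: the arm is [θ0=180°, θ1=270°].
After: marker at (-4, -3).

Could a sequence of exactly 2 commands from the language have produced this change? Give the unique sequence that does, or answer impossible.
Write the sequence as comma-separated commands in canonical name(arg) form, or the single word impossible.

rotate(1, 90), rotate(1, 90)

t0: [θ0=180°, θ1=270°]
1. rotate(1, 90) → [θ0=180°, θ1=0°]
2. rotate(1, 90) → [θ0=180°, θ1=90°]
no other 2-command option fits: unique.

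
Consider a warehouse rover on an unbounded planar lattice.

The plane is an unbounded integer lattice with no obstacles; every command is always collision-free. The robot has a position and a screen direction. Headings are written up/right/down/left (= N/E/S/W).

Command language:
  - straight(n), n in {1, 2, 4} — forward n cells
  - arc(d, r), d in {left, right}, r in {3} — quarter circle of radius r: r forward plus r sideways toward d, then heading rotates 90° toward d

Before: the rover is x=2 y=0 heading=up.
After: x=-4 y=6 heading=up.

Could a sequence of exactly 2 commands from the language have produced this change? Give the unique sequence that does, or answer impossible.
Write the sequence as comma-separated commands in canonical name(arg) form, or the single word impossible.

arc(left, 3), arc(right, 3)

key: running arc(right, 3) before arc(left, 3) would end elsewhere — order is forced
t0: x=2 y=0 heading=up
1. arc(left, 3) → x=-1 y=3 heading=left
2. arc(right, 3) → x=-4 y=6 heading=up
all 25 alternatives checked — unique.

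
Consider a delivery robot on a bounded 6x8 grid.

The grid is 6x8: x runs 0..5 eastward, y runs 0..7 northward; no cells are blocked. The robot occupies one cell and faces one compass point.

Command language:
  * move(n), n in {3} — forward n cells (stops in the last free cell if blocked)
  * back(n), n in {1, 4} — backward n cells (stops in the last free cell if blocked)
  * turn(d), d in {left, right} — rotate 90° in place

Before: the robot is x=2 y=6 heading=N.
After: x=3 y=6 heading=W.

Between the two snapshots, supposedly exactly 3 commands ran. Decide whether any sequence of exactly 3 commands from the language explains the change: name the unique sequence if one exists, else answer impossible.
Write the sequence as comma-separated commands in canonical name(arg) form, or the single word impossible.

impossible

checked all 3-command options: none fits.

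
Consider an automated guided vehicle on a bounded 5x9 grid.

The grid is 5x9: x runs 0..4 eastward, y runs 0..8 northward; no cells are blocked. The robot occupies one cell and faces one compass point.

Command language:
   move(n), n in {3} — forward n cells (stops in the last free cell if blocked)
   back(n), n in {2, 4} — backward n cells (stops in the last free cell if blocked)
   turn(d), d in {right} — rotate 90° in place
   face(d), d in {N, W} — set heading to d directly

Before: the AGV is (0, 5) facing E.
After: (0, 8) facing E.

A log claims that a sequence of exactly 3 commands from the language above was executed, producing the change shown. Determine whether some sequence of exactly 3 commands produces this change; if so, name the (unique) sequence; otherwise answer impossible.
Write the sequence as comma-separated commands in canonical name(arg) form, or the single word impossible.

key: order matters: swapping face(N) and turn(right) lands elsewhere
initial: (0, 5) facing E
[1] after face(N): (0, 5) facing N
[2] after move(3): (0, 8) facing N
[3] after turn(right): (0, 8) facing E
all 216 alternatives checked — unique.

face(N), move(3), turn(right)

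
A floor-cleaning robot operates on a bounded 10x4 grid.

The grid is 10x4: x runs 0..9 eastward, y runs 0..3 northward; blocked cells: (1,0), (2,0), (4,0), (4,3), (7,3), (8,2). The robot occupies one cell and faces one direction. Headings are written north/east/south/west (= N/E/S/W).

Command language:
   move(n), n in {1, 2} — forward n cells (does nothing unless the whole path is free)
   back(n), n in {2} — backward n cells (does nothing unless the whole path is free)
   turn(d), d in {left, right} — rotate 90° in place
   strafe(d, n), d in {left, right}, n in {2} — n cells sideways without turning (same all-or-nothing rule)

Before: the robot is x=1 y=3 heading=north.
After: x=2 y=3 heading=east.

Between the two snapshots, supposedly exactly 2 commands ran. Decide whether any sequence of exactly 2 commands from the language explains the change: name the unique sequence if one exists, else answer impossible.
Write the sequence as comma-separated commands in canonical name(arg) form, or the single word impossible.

key: order matters: swapping turn(right) and move(1) lands elsewhere
initial: x=1 y=3 heading=north
[1] after turn(right): x=1 y=3 heading=east
[2] after move(1): x=2 y=3 heading=east
no other 2-command option fits: unique.

turn(right), move(1)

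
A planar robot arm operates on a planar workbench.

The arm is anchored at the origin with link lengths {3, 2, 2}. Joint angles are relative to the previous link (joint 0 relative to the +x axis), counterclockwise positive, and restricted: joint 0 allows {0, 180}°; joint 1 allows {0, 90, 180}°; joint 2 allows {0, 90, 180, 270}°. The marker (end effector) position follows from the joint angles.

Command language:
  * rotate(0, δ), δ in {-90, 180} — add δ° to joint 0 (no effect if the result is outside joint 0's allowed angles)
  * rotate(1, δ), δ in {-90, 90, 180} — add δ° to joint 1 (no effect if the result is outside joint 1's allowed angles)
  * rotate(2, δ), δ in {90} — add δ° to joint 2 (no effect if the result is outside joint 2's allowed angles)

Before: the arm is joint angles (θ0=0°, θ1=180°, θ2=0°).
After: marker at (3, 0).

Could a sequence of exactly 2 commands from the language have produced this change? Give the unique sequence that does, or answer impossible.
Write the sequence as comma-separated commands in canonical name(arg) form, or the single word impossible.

initial: joint angles (θ0=0°, θ1=180°, θ2=0°)
[1] after rotate(2, 90): joint angles (θ0=0°, θ1=180°, θ2=90°)
[2] after rotate(2, 90): joint angles (θ0=0°, θ1=180°, θ2=180°)
no rival 2-sequence matches.

rotate(2, 90), rotate(2, 90)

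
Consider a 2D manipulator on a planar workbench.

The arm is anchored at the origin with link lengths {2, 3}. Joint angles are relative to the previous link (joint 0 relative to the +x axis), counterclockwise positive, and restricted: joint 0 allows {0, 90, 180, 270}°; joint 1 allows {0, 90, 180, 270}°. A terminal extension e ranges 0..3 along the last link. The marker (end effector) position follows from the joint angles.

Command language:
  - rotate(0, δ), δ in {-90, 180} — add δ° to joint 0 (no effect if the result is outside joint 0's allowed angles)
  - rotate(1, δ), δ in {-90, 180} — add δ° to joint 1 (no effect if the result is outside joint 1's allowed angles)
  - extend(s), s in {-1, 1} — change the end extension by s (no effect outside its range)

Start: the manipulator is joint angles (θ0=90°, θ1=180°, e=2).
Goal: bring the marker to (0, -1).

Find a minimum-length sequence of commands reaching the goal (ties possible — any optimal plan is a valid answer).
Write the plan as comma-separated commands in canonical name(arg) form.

extend(-1), extend(-1)

start: joint angles (θ0=90°, θ1=180°, e=2)
1. extend(-1) → joint angles (θ0=90°, θ1=180°, e=1)
2. extend(-1) → joint angles (θ0=90°, θ1=180°, e=0)
nothing shorter than 2 reaches the goal.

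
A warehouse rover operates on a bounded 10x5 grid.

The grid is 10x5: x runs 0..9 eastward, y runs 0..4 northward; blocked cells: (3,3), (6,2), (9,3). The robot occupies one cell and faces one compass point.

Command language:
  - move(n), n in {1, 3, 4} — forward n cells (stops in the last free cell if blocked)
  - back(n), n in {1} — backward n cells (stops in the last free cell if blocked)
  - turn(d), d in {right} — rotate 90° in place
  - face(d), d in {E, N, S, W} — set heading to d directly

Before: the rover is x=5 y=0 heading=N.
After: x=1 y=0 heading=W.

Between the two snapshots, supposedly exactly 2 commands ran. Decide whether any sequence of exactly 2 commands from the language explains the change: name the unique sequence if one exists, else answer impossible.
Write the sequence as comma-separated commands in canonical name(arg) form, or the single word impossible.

key: position moved to (1,0) AND the heading swung to W — translation plus rotation needed
begin: x=5 y=0 heading=N
[1] after face(W): x=5 y=0 heading=W
[2] after move(4): x=1 y=0 heading=W
uniquely the one of 81 2-step routes that fits.

face(W), move(4)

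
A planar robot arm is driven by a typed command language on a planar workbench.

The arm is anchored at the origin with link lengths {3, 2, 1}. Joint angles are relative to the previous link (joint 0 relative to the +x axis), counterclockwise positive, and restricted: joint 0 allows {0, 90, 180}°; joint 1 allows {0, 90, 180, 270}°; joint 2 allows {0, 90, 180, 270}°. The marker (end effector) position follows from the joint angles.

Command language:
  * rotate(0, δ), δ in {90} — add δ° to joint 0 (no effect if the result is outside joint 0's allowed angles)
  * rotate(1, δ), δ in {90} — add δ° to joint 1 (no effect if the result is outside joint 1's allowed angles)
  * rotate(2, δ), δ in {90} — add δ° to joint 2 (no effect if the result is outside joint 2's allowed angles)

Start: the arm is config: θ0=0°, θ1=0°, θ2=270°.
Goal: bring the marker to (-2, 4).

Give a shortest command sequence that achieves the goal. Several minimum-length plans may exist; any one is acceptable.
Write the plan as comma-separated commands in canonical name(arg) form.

t0: config: θ0=0°, θ1=0°, θ2=270°
1. rotate(1, 90) → config: θ0=0°, θ1=90°, θ2=270°
2. rotate(0, 90) → config: θ0=90°, θ1=90°, θ2=270°
minimal: 2 command(s), checked below 2.

rotate(1, 90), rotate(0, 90)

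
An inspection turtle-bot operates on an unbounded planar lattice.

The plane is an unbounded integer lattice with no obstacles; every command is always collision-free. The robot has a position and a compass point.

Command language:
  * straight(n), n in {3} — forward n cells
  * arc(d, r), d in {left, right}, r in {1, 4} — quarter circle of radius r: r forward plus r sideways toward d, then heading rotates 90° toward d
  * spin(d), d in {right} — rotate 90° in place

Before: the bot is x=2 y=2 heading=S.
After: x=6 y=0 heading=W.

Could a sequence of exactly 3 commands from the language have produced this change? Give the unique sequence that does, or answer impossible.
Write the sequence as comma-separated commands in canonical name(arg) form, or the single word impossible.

arc(left, 4), arc(left, 1), arc(left, 1)

key: position moved to (6,0) AND the heading swung to W — translation plus rotation needed
initial: x=2 y=2 heading=S
step 1 (arc(left, 4)): x=6 y=-2 heading=E
step 2 (arc(left, 1)): x=7 y=-1 heading=N
step 3 (arc(left, 1)): x=6 y=0 heading=W
no other 3-command option fits: unique.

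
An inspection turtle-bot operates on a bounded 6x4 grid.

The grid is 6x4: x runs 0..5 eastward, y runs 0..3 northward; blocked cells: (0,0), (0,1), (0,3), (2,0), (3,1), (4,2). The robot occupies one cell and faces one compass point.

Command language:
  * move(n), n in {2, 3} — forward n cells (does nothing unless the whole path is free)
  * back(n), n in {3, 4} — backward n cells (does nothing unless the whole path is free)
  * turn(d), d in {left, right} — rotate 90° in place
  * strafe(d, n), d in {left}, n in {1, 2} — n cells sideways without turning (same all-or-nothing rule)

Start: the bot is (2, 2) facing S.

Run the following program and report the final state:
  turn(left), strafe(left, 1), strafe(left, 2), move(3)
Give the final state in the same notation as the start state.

initial: (2, 2) facing S
[1] after turn(left): (2, 2) facing E
[2] after strafe(left, 1): (2, 3) facing E
[3] after strafe(left, 2): (2, 3) facing E
[4] after move(3): (5, 3) facing E

(5, 3) facing E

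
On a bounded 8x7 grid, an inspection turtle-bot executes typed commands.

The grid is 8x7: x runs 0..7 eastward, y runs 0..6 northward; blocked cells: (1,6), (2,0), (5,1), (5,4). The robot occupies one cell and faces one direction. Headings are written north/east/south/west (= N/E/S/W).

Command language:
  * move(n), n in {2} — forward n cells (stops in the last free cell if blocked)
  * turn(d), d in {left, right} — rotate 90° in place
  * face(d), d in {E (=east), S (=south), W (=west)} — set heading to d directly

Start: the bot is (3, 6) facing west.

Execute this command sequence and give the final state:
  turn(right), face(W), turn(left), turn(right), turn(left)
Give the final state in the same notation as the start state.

start: (3, 6) facing west
t=1 turn(right) ⇒ (3, 6) facing north
t=2 face(W) ⇒ (3, 6) facing west
t=3 turn(left) ⇒ (3, 6) facing south
t=4 turn(right) ⇒ (3, 6) facing west
t=5 turn(left) ⇒ (3, 6) facing south

(3, 6) facing south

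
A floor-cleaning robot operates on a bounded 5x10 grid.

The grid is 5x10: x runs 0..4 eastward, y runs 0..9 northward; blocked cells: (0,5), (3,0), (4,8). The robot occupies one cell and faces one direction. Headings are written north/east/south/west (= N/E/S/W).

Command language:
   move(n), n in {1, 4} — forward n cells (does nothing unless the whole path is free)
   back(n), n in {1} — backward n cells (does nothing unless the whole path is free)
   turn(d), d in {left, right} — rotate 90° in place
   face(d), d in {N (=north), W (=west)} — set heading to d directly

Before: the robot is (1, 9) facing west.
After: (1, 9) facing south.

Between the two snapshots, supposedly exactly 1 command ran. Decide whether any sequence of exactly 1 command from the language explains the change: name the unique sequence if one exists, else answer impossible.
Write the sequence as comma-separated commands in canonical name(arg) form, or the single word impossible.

turn(left)

key: (1,9) unchanged — the single command moves nothing
start: (1, 9) facing west
step 1 (turn(left)): (1, 9) facing south
all 7 alternatives checked — unique.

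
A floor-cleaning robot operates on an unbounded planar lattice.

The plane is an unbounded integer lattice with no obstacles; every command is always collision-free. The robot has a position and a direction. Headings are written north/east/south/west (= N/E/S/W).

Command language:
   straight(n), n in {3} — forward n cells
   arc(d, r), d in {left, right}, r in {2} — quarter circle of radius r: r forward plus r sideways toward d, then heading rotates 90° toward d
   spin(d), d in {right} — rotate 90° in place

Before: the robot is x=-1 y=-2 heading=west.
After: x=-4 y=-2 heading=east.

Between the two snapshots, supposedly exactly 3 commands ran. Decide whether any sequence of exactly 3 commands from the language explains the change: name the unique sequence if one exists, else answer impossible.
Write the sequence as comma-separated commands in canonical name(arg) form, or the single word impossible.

straight(3), spin(right), spin(right)

key: order matters: swapping straight(3) and spin(right) lands elsewhere
start: x=-1 y=-2 heading=west
t=1 straight(3) ⇒ x=-4 y=-2 heading=west
t=2 spin(right) ⇒ x=-4 y=-2 heading=north
t=3 spin(right) ⇒ x=-4 y=-2 heading=east
all 64 alternatives checked — unique.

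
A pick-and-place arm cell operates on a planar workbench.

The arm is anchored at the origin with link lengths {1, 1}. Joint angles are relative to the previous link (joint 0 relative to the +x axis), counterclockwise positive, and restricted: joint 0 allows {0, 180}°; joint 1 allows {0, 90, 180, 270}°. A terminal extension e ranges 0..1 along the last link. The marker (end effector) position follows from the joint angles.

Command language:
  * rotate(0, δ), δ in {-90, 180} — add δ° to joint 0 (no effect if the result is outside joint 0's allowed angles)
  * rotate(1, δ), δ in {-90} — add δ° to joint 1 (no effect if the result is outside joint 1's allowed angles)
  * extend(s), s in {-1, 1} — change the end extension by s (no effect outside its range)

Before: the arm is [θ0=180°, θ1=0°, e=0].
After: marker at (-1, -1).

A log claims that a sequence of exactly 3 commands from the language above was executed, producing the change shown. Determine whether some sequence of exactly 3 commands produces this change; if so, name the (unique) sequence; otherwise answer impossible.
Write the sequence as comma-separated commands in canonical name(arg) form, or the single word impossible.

t0: [θ0=180°, θ1=0°, e=0]
1. rotate(1, -90) → [θ0=180°, θ1=270°, e=0]
2. rotate(1, -90) → [θ0=180°, θ1=180°, e=0]
3. rotate(1, -90) → [θ0=180°, θ1=90°, e=0]
uniquely the one of 125 3-step routes that fits.

rotate(1, -90), rotate(1, -90), rotate(1, -90)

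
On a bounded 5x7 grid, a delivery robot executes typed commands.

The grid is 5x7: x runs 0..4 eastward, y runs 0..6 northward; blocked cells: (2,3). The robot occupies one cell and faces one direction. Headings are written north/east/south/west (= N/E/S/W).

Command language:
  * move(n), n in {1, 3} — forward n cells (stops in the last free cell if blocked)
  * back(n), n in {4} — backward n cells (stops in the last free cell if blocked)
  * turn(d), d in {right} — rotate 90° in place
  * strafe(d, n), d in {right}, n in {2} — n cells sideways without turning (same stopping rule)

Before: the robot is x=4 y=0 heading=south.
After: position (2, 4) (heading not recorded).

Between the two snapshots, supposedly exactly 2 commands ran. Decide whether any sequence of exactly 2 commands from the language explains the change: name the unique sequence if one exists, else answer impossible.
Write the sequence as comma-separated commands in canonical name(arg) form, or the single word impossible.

back(4), strafe(right, 2)

key: order matters: swapping back(4) and strafe(right, 2) lands elsewhere
t0: x=4 y=0 heading=south
[1] after back(4): x=4 y=4 heading=south
[2] after strafe(right, 2): x=2 y=4 heading=south
uniquely the one of 25 2-step routes that fits.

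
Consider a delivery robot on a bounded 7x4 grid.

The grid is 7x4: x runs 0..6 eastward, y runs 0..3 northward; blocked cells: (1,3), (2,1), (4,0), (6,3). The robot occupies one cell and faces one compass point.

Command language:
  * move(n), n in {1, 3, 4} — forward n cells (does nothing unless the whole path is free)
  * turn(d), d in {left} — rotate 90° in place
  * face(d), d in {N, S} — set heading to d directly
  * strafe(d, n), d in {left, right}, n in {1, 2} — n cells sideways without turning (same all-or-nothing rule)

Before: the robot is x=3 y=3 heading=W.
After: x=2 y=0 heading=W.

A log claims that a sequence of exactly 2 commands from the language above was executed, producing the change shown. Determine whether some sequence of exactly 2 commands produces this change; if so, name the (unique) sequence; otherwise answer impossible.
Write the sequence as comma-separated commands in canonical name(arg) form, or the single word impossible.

impossible

no 2-step route produces this change.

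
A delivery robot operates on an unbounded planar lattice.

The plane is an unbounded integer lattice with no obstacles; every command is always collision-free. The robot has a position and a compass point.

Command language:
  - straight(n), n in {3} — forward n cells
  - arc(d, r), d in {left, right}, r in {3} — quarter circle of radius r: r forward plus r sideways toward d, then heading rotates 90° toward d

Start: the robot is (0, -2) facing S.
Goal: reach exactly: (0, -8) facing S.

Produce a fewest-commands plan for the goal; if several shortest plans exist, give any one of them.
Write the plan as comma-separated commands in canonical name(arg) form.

begin: (0, -2) facing S
[1] after straight(3): (0, -5) facing S
[2] after straight(3): (0, -8) facing S
minimal: 2 command(s), checked below 2.

straight(3), straight(3)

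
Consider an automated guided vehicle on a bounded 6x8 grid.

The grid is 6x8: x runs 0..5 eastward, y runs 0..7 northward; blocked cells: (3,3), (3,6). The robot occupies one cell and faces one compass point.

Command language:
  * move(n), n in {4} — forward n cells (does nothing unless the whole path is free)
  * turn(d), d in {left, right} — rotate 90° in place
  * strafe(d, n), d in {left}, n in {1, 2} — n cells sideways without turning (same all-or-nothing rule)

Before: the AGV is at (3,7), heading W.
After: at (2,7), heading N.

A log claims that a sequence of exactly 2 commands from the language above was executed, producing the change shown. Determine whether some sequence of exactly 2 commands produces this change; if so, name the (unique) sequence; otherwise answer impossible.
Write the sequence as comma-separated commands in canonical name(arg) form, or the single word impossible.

turn(right), strafe(left, 1)

key: running strafe(left, 1) before turn(right) would end elsewhere — order is forced
start: at (3,7), heading W
[1] after turn(right): at (3,7), heading N
[2] after strafe(left, 1): at (2,7), heading N
all 25 alternatives checked — unique.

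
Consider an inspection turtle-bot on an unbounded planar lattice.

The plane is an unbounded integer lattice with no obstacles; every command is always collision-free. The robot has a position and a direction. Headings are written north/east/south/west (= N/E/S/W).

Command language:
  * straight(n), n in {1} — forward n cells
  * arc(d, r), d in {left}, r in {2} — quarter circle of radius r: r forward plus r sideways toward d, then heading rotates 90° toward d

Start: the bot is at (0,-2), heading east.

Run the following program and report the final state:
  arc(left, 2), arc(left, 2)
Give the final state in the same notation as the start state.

initial: at (0,-2), heading east
1. arc(left, 2) → at (2,0), heading north
2. arc(left, 2) → at (0,2), heading west

at (0,2), heading west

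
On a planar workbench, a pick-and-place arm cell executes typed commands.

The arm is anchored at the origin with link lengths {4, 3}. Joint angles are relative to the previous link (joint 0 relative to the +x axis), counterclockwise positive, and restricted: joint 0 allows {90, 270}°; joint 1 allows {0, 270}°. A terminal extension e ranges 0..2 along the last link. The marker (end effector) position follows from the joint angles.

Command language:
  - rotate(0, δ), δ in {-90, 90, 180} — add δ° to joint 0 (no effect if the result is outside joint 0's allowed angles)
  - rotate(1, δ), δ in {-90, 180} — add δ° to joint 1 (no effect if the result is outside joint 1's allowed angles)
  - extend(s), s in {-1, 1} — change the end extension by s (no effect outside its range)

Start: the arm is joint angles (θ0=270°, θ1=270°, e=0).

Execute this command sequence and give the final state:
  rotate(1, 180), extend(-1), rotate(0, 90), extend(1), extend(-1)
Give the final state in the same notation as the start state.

t0: joint angles (θ0=270°, θ1=270°, e=0)
step 1 (rotate(1, 180)): joint angles (θ0=270°, θ1=270°, e=0)
step 2 (extend(-1)): joint angles (θ0=270°, θ1=270°, e=0)
step 3 (rotate(0, 90)): joint angles (θ0=270°, θ1=270°, e=0)
step 4 (extend(1)): joint angles (θ0=270°, θ1=270°, e=1)
step 5 (extend(-1)): joint angles (θ0=270°, θ1=270°, e=0)

joint angles (θ0=270°, θ1=270°, e=0)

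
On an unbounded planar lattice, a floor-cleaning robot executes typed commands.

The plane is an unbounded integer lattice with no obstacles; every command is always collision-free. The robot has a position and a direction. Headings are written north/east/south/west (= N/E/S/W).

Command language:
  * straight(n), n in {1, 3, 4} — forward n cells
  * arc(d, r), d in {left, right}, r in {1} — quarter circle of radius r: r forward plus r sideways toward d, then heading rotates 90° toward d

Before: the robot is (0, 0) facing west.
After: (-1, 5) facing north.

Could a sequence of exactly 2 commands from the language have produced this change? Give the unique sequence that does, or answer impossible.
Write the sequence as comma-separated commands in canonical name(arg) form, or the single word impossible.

arc(right, 1), straight(4)

key: cell and facing (now N) both changed — the 2 commands mix motion and turning
initial: (0, 0) facing west
step 1 (arc(right, 1)): (-1, 1) facing north
step 2 (straight(4)): (-1, 5) facing north
no other 2-command option fits: unique.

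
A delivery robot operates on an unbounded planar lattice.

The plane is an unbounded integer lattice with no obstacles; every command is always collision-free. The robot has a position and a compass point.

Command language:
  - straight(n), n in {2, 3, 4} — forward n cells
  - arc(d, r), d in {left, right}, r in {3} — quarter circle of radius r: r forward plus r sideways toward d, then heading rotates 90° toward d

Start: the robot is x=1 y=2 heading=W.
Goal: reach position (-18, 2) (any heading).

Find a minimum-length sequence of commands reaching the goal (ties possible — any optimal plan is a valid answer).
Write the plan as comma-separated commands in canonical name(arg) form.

straight(3), straight(4), straight(4), straight(4), straight(4)

begin: x=1 y=2 heading=W
1. straight(3) → x=-2 y=2 heading=W
2. straight(4) → x=-6 y=2 heading=W
3. straight(4) → x=-10 y=2 heading=W
4. straight(4) → x=-14 y=2 heading=W
5. straight(4) → x=-18 y=2 heading=W
nothing shorter than 5 reaches the goal.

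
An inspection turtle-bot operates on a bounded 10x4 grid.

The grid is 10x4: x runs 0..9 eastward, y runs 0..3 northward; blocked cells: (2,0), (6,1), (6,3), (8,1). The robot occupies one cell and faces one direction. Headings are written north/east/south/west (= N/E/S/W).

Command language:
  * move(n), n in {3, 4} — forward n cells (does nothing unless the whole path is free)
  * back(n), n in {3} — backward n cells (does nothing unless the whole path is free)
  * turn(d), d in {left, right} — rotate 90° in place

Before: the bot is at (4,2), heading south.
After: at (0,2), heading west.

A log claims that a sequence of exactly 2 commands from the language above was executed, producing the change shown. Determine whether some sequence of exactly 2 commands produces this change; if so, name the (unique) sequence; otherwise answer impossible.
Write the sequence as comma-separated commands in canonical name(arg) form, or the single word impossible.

key: order matters: swapping turn(right) and move(4) lands elsewhere
initial: at (4,2), heading south
step 1 (turn(right)): at (4,2), heading west
step 2 (move(4)): at (0,2), heading west
uniquely the one of 25 2-step routes that fits.

turn(right), move(4)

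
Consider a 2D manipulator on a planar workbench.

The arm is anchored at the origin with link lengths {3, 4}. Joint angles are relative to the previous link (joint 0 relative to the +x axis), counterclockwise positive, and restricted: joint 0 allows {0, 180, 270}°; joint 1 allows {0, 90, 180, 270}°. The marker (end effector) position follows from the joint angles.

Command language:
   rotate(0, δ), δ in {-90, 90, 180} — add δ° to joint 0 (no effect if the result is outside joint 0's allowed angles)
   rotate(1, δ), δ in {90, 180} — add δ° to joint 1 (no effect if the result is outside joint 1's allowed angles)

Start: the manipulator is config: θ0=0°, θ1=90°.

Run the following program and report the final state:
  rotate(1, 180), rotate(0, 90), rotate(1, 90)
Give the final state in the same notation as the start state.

config: θ0=0°, θ1=0°

begin: config: θ0=0°, θ1=90°
step 1 (rotate(1, 180)): config: θ0=0°, θ1=270°
step 2 (rotate(0, 90)): config: θ0=0°, θ1=270°
step 3 (rotate(1, 90)): config: θ0=0°, θ1=0°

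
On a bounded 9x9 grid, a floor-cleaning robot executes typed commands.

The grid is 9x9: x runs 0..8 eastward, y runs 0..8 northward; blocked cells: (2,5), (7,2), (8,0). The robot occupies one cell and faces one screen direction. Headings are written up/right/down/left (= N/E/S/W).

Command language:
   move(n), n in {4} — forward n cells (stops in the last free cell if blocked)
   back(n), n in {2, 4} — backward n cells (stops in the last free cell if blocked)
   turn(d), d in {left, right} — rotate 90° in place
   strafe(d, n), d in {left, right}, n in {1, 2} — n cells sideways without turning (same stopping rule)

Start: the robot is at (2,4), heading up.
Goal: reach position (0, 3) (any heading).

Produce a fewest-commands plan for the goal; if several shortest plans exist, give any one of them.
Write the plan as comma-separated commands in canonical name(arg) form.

from: at (2,4), heading up
t=1 strafe(left, 2) ⇒ at (0,4), heading up
t=2 turn(left) ⇒ at (0,4), heading left
t=3 strafe(left, 1) ⇒ at (0,3), heading left
minimal: 3 command(s), checked below 3.

strafe(left, 2), turn(left), strafe(left, 1)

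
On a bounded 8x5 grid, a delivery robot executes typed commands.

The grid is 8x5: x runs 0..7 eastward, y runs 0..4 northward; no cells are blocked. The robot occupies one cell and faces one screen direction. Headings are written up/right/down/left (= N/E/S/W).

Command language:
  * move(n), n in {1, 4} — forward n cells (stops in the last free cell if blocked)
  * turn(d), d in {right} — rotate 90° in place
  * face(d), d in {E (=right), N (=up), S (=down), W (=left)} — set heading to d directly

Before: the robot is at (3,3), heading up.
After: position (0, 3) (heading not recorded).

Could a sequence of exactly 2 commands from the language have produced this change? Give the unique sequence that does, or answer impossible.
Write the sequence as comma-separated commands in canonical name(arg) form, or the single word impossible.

face(W), move(4)

key: move(4) runs into the grid edge before its full distance
start: at (3,3), heading up
[1] after face(W): at (3,3), heading left
[2] after move(4): at (0,3), heading left
all 49 alternatives checked — unique.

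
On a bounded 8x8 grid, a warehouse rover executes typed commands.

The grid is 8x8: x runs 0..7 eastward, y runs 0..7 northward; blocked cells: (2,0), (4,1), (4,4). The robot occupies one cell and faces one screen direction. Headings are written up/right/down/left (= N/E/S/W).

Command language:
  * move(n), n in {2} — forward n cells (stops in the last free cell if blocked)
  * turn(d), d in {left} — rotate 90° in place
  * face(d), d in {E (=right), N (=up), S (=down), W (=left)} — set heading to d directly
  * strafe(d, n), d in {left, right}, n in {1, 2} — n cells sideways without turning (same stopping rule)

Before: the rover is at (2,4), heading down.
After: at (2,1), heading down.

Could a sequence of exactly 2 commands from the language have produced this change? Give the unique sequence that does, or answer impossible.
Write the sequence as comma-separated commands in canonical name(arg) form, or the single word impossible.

key: the second move(2) is stopped early by the blocked cell at (2,0)
from: at (2,4), heading down
t=1 move(2) ⇒ at (2,2), heading down
t=2 move(2) ⇒ at (2,1), heading down
uniquely the one of 100 2-step routes that fits.

move(2), move(2)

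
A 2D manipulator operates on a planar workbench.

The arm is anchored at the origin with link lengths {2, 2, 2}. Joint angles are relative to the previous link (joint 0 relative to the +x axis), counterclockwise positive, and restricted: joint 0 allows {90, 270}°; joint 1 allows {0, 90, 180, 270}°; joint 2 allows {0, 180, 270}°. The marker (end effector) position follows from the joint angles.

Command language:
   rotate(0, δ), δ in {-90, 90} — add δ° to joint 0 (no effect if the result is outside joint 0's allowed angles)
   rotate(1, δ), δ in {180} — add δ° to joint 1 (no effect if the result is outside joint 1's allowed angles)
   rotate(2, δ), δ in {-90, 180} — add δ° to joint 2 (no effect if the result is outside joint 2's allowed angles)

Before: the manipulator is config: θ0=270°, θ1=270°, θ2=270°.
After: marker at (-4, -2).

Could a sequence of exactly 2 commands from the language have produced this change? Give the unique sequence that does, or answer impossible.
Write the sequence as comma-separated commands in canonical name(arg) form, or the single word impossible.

rotate(2, -90), rotate(2, 180)

key: running rotate(2, 180) before rotate(2, -90) would end elsewhere — order is forced
start: config: θ0=270°, θ1=270°, θ2=270°
1. rotate(2, -90) → config: θ0=270°, θ1=270°, θ2=180°
2. rotate(2, 180) → config: θ0=270°, θ1=270°, θ2=0°
all 25 alternatives checked — unique.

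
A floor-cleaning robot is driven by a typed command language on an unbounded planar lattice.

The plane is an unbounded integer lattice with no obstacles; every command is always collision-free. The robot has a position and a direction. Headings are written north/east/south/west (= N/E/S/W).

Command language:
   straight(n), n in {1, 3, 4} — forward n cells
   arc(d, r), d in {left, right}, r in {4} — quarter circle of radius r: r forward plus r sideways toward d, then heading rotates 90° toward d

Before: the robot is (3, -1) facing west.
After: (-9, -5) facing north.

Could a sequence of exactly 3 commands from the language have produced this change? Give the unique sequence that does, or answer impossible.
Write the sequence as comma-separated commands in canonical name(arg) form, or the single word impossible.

key: running arc(right, 4) before arc(left, 4) would end elsewhere — order is forced
from: (3, -1) facing west
step 1 (arc(left, 4)): (-1, -5) facing south
step 2 (arc(right, 4)): (-5, -9) facing west
step 3 (arc(right, 4)): (-9, -5) facing north
no rival 3-sequence matches.

arc(left, 4), arc(right, 4), arc(right, 4)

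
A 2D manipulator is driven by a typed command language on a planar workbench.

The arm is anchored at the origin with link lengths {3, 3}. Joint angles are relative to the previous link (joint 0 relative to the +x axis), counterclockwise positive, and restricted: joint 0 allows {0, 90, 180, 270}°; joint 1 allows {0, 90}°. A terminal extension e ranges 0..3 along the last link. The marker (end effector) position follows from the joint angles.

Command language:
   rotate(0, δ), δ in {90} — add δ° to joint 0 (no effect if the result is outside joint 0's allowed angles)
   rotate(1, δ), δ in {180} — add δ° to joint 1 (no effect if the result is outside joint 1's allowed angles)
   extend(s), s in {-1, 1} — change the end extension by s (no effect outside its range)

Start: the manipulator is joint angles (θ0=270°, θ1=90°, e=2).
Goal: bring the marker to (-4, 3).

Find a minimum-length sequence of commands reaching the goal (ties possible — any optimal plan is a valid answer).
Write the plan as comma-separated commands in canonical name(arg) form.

extend(-1), rotate(0, 90), rotate(0, 90)

t0: joint angles (θ0=270°, θ1=90°, e=2)
step 1 (extend(-1)): joint angles (θ0=270°, θ1=90°, e=1)
step 2 (rotate(0, 90)): joint angles (θ0=0°, θ1=90°, e=1)
step 3 (rotate(0, 90)): joint angles (θ0=90°, θ1=90°, e=1)
shorter routes all fall short; 3 is best.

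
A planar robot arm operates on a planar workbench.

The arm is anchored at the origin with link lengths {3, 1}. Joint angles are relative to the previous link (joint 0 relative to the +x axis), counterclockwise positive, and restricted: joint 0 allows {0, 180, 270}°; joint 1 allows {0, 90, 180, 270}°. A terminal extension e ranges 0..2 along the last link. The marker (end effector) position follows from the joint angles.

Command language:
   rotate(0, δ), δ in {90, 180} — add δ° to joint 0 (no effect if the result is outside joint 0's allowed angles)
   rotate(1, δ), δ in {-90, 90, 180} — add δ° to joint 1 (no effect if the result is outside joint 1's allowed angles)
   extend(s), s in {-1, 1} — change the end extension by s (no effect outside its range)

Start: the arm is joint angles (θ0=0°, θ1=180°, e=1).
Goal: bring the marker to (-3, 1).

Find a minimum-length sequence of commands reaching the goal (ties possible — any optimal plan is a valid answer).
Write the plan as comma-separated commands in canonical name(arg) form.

from: joint angles (θ0=0°, θ1=180°, e=1)
[1] after rotate(0, 180): joint angles (θ0=180°, θ1=180°, e=1)
[2] after rotate(1, 90): joint angles (θ0=180°, θ1=270°, e=1)
[3] after extend(-1): joint angles (θ0=180°, θ1=270°, e=0)
nothing shorter than 3 reaches the goal.

rotate(0, 180), rotate(1, 90), extend(-1)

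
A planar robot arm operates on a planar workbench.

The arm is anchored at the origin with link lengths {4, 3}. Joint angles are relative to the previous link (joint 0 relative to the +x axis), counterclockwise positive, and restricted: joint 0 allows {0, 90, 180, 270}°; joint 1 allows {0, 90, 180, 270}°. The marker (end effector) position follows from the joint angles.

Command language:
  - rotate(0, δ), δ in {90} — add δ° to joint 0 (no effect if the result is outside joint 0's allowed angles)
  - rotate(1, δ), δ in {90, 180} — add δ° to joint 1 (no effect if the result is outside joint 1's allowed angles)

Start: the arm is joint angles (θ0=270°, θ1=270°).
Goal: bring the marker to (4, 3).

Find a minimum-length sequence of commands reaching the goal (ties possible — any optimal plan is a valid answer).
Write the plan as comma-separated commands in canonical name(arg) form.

t0: joint angles (θ0=270°, θ1=270°)
[1] after rotate(0, 90): joint angles (θ0=0°, θ1=270°)
[2] after rotate(1, 180): joint angles (θ0=0°, θ1=90°)
shorter routes all fall short; 2 is best.

rotate(0, 90), rotate(1, 180)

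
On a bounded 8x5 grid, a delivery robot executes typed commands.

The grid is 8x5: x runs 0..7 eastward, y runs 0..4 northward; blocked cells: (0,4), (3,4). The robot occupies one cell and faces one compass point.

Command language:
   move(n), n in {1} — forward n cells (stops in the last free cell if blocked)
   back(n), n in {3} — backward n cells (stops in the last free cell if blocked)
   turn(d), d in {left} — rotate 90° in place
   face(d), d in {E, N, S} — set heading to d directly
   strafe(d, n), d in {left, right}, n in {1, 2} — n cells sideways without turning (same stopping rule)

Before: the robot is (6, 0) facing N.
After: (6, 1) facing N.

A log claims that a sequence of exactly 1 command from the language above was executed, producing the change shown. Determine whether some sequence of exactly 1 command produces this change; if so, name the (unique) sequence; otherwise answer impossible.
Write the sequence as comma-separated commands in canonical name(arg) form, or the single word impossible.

move(1)

key: still facing N — the one step turns nothing
begin: (6, 0) facing N
t=1 move(1) ⇒ (6, 1) facing N
no other 1-command option fits: unique.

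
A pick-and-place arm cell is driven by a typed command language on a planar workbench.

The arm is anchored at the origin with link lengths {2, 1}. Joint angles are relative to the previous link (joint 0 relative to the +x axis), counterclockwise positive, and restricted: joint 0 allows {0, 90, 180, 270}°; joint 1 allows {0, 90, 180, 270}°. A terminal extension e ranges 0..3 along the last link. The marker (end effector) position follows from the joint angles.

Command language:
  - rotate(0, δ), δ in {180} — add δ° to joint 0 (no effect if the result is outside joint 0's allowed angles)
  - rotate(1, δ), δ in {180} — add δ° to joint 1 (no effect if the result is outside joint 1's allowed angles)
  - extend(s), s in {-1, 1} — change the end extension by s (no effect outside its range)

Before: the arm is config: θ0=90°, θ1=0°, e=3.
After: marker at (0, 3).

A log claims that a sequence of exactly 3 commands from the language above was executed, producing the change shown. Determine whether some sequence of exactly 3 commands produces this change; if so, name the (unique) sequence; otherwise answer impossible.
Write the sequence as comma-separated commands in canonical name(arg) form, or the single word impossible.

extend(-1), extend(-1), extend(-1)

from: config: θ0=90°, θ1=0°, e=3
1. extend(-1) → config: θ0=90°, θ1=0°, e=2
2. extend(-1) → config: θ0=90°, θ1=0°, e=1
3. extend(-1) → config: θ0=90°, θ1=0°, e=0
no other 3-command option fits: unique.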